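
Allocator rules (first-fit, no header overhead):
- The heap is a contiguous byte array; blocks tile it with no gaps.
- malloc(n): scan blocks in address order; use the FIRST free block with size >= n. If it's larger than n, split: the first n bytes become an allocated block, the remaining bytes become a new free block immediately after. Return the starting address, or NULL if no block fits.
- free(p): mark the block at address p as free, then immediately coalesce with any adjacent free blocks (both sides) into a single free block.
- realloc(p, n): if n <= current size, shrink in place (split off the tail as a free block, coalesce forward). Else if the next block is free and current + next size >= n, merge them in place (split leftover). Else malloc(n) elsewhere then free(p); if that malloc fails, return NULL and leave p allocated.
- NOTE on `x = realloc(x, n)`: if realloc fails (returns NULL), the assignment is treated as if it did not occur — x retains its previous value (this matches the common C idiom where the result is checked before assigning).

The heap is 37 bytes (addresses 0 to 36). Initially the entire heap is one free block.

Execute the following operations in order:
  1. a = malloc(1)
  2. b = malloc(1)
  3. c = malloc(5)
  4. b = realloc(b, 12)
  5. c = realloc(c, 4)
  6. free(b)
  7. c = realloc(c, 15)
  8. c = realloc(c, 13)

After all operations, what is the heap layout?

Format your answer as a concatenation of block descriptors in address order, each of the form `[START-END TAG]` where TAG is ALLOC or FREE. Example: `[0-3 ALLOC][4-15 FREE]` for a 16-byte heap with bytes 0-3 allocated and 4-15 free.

Answer: [0-0 ALLOC][1-1 FREE][2-14 ALLOC][15-36 FREE]

Derivation:
Op 1: a = malloc(1) -> a = 0; heap: [0-0 ALLOC][1-36 FREE]
Op 2: b = malloc(1) -> b = 1; heap: [0-0 ALLOC][1-1 ALLOC][2-36 FREE]
Op 3: c = malloc(5) -> c = 2; heap: [0-0 ALLOC][1-1 ALLOC][2-6 ALLOC][7-36 FREE]
Op 4: b = realloc(b, 12) -> b = 7; heap: [0-0 ALLOC][1-1 FREE][2-6 ALLOC][7-18 ALLOC][19-36 FREE]
Op 5: c = realloc(c, 4) -> c = 2; heap: [0-0 ALLOC][1-1 FREE][2-5 ALLOC][6-6 FREE][7-18 ALLOC][19-36 FREE]
Op 6: free(b) -> (freed b); heap: [0-0 ALLOC][1-1 FREE][2-5 ALLOC][6-36 FREE]
Op 7: c = realloc(c, 15) -> c = 2; heap: [0-0 ALLOC][1-1 FREE][2-16 ALLOC][17-36 FREE]
Op 8: c = realloc(c, 13) -> c = 2; heap: [0-0 ALLOC][1-1 FREE][2-14 ALLOC][15-36 FREE]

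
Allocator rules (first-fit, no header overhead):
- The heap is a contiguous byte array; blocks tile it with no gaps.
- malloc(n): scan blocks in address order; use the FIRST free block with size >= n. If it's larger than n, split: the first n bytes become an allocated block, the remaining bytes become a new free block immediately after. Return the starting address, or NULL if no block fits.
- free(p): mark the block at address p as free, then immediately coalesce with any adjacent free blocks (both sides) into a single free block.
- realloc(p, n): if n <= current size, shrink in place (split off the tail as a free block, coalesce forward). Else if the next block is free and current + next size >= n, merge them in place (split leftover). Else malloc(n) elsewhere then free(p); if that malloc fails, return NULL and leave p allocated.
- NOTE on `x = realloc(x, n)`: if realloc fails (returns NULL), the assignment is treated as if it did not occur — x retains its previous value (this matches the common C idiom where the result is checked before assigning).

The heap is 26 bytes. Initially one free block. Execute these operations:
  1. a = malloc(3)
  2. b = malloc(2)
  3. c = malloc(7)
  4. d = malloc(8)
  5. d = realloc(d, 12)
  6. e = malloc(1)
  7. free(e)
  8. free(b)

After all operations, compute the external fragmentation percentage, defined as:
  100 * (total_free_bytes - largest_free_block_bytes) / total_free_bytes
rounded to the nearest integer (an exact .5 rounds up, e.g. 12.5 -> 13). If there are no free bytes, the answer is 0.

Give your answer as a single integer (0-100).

Answer: 50

Derivation:
Op 1: a = malloc(3) -> a = 0; heap: [0-2 ALLOC][3-25 FREE]
Op 2: b = malloc(2) -> b = 3; heap: [0-2 ALLOC][3-4 ALLOC][5-25 FREE]
Op 3: c = malloc(7) -> c = 5; heap: [0-2 ALLOC][3-4 ALLOC][5-11 ALLOC][12-25 FREE]
Op 4: d = malloc(8) -> d = 12; heap: [0-2 ALLOC][3-4 ALLOC][5-11 ALLOC][12-19 ALLOC][20-25 FREE]
Op 5: d = realloc(d, 12) -> d = 12; heap: [0-2 ALLOC][3-4 ALLOC][5-11 ALLOC][12-23 ALLOC][24-25 FREE]
Op 6: e = malloc(1) -> e = 24; heap: [0-2 ALLOC][3-4 ALLOC][5-11 ALLOC][12-23 ALLOC][24-24 ALLOC][25-25 FREE]
Op 7: free(e) -> (freed e); heap: [0-2 ALLOC][3-4 ALLOC][5-11 ALLOC][12-23 ALLOC][24-25 FREE]
Op 8: free(b) -> (freed b); heap: [0-2 ALLOC][3-4 FREE][5-11 ALLOC][12-23 ALLOC][24-25 FREE]
Free blocks: [2 2] total_free=4 largest=2 -> 100*(4-2)/4 = 200/4 = 50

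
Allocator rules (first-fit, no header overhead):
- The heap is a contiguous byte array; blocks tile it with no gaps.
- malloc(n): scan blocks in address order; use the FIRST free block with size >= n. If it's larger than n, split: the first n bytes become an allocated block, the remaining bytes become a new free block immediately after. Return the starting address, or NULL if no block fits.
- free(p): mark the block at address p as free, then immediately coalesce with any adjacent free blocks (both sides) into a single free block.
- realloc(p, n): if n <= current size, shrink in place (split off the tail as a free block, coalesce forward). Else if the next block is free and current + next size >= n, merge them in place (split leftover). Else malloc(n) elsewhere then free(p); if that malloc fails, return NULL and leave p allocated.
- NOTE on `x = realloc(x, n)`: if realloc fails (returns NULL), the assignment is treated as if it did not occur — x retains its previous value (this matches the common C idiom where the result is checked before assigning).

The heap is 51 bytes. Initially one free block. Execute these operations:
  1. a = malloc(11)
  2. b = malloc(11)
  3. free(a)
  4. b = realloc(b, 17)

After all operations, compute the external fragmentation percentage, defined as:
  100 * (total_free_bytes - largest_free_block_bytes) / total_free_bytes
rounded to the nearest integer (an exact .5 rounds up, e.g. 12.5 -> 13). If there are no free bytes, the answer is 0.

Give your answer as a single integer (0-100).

Answer: 32

Derivation:
Op 1: a = malloc(11) -> a = 0; heap: [0-10 ALLOC][11-50 FREE]
Op 2: b = malloc(11) -> b = 11; heap: [0-10 ALLOC][11-21 ALLOC][22-50 FREE]
Op 3: free(a) -> (freed a); heap: [0-10 FREE][11-21 ALLOC][22-50 FREE]
Op 4: b = realloc(b, 17) -> b = 11; heap: [0-10 FREE][11-27 ALLOC][28-50 FREE]
Free blocks: [11 23] total_free=34 largest=23 -> 100*(34-23)/34 = 1100/34 ≈ 32.353 -> rounds to 32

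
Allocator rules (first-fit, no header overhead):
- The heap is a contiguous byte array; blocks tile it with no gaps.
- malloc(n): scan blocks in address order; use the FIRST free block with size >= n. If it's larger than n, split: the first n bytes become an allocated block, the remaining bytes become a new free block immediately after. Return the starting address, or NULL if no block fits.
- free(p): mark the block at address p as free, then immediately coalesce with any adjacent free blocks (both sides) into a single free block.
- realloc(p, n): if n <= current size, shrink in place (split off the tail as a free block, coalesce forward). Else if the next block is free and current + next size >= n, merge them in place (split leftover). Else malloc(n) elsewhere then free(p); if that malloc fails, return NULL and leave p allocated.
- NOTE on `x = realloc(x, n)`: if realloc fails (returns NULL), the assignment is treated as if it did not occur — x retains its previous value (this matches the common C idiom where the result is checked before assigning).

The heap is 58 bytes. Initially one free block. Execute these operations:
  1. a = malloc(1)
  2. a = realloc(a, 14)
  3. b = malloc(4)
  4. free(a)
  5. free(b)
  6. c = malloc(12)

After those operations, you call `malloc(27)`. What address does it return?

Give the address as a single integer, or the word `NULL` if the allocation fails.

Op 1: a = malloc(1) -> a = 0; heap: [0-0 ALLOC][1-57 FREE]
Op 2: a = realloc(a, 14) -> a = 0; heap: [0-13 ALLOC][14-57 FREE]
Op 3: b = malloc(4) -> b = 14; heap: [0-13 ALLOC][14-17 ALLOC][18-57 FREE]
Op 4: free(a) -> (freed a); heap: [0-13 FREE][14-17 ALLOC][18-57 FREE]
Op 5: free(b) -> (freed b); heap: [0-57 FREE]
Op 6: c = malloc(12) -> c = 0; heap: [0-11 ALLOC][12-57 FREE]
malloc(27): first-fit scan over [0-11 ALLOC][12-57 FREE] -> 12

Answer: 12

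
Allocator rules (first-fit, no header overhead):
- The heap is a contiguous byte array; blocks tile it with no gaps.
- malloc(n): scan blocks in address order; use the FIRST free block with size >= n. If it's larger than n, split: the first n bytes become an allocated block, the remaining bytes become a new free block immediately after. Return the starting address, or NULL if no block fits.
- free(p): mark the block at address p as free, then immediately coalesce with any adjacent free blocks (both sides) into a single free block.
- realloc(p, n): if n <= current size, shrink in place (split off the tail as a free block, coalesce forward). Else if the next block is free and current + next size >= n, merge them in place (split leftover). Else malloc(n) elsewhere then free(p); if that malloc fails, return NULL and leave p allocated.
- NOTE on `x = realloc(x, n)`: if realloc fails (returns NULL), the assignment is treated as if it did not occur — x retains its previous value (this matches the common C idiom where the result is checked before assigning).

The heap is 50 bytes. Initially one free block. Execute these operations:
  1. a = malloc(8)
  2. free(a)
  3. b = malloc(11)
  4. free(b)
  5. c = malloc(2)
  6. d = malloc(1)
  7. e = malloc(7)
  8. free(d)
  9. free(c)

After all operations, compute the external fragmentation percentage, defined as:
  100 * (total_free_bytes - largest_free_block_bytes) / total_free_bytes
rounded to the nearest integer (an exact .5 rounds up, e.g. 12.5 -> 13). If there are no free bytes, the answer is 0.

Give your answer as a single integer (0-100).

Op 1: a = malloc(8) -> a = 0; heap: [0-7 ALLOC][8-49 FREE]
Op 2: free(a) -> (freed a); heap: [0-49 FREE]
Op 3: b = malloc(11) -> b = 0; heap: [0-10 ALLOC][11-49 FREE]
Op 4: free(b) -> (freed b); heap: [0-49 FREE]
Op 5: c = malloc(2) -> c = 0; heap: [0-1 ALLOC][2-49 FREE]
Op 6: d = malloc(1) -> d = 2; heap: [0-1 ALLOC][2-2 ALLOC][3-49 FREE]
Op 7: e = malloc(7) -> e = 3; heap: [0-1 ALLOC][2-2 ALLOC][3-9 ALLOC][10-49 FREE]
Op 8: free(d) -> (freed d); heap: [0-1 ALLOC][2-2 FREE][3-9 ALLOC][10-49 FREE]
Op 9: free(c) -> (freed c); heap: [0-2 FREE][3-9 ALLOC][10-49 FREE]
Free blocks: [3 40] total_free=43 largest=40 -> 100*(43-40)/43 = 300/43 ≈ 6.977 -> rounds to 7

Answer: 7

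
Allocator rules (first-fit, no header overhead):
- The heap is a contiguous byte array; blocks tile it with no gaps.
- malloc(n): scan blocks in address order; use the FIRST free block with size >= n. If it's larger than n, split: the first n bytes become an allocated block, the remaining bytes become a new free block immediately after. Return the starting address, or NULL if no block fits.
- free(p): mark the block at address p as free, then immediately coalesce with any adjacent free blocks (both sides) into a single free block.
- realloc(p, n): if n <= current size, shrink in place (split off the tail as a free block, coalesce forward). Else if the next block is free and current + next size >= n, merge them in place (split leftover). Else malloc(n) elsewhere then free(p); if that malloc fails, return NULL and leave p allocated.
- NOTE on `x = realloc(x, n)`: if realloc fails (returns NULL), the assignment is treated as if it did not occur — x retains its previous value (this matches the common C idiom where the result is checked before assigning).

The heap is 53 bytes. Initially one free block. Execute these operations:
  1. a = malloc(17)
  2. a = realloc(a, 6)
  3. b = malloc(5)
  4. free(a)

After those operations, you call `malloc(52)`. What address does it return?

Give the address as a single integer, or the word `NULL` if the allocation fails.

Op 1: a = malloc(17) -> a = 0; heap: [0-16 ALLOC][17-52 FREE]
Op 2: a = realloc(a, 6) -> a = 0; heap: [0-5 ALLOC][6-52 FREE]
Op 3: b = malloc(5) -> b = 6; heap: [0-5 ALLOC][6-10 ALLOC][11-52 FREE]
Op 4: free(a) -> (freed a); heap: [0-5 FREE][6-10 ALLOC][11-52 FREE]
malloc(52): first-fit scan over [0-5 FREE][6-10 ALLOC][11-52 FREE] -> NULL

Answer: NULL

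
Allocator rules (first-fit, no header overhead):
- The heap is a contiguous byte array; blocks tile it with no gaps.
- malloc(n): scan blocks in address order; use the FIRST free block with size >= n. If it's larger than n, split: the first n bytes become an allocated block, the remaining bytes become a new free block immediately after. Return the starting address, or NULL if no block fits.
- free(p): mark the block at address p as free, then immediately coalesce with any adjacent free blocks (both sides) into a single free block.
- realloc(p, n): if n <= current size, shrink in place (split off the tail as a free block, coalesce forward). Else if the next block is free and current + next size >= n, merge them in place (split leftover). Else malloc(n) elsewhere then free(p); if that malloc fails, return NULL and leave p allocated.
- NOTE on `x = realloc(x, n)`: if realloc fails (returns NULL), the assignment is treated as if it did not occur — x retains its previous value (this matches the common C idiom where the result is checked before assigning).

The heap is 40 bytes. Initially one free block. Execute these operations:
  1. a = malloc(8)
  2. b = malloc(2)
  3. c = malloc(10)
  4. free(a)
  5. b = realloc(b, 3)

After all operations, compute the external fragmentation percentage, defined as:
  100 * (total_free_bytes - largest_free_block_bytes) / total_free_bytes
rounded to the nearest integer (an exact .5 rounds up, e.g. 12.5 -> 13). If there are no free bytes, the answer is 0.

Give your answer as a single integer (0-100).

Op 1: a = malloc(8) -> a = 0; heap: [0-7 ALLOC][8-39 FREE]
Op 2: b = malloc(2) -> b = 8; heap: [0-7 ALLOC][8-9 ALLOC][10-39 FREE]
Op 3: c = malloc(10) -> c = 10; heap: [0-7 ALLOC][8-9 ALLOC][10-19 ALLOC][20-39 FREE]
Op 4: free(a) -> (freed a); heap: [0-7 FREE][8-9 ALLOC][10-19 ALLOC][20-39 FREE]
Op 5: b = realloc(b, 3) -> b = 0; heap: [0-2 ALLOC][3-9 FREE][10-19 ALLOC][20-39 FREE]
Free blocks: [7 20] total_free=27 largest=20 -> 100*(27-20)/27 = 700/27 ≈ 25.926 -> rounds to 26

Answer: 26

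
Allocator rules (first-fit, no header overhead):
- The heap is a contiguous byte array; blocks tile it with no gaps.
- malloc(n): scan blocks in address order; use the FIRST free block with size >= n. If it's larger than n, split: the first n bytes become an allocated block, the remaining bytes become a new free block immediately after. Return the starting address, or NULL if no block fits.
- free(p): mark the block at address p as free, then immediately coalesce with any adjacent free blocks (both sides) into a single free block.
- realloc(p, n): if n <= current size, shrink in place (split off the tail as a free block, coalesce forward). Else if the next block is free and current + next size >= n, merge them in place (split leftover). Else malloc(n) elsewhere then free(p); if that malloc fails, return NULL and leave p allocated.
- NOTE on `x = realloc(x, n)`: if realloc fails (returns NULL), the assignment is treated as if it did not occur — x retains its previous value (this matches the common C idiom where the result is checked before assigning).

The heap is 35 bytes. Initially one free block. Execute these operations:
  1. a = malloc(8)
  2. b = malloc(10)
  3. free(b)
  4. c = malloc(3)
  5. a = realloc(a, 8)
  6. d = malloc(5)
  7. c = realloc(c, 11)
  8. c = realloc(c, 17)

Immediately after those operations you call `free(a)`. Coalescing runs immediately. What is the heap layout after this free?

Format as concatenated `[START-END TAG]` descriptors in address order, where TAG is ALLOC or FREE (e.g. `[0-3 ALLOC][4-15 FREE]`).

Answer: [0-10 FREE][11-15 ALLOC][16-32 ALLOC][33-34 FREE]

Derivation:
Op 1: a = malloc(8) -> a = 0; heap: [0-7 ALLOC][8-34 FREE]
Op 2: b = malloc(10) -> b = 8; heap: [0-7 ALLOC][8-17 ALLOC][18-34 FREE]
Op 3: free(b) -> (freed b); heap: [0-7 ALLOC][8-34 FREE]
Op 4: c = malloc(3) -> c = 8; heap: [0-7 ALLOC][8-10 ALLOC][11-34 FREE]
Op 5: a = realloc(a, 8) -> a = 0; heap: [0-7 ALLOC][8-10 ALLOC][11-34 FREE]
Op 6: d = malloc(5) -> d = 11; heap: [0-7 ALLOC][8-10 ALLOC][11-15 ALLOC][16-34 FREE]
Op 7: c = realloc(c, 11) -> c = 16; heap: [0-7 ALLOC][8-10 FREE][11-15 ALLOC][16-26 ALLOC][27-34 FREE]
Op 8: c = realloc(c, 17) -> c = 16; heap: [0-7 ALLOC][8-10 FREE][11-15 ALLOC][16-32 ALLOC][33-34 FREE]
free(a): a = 0 -> block [0-7 ALLOC]; mark free, coalesce with adjacent free neighbors -> [0-10 FREE][11-15 ALLOC][16-32 ALLOC][33-34 FREE]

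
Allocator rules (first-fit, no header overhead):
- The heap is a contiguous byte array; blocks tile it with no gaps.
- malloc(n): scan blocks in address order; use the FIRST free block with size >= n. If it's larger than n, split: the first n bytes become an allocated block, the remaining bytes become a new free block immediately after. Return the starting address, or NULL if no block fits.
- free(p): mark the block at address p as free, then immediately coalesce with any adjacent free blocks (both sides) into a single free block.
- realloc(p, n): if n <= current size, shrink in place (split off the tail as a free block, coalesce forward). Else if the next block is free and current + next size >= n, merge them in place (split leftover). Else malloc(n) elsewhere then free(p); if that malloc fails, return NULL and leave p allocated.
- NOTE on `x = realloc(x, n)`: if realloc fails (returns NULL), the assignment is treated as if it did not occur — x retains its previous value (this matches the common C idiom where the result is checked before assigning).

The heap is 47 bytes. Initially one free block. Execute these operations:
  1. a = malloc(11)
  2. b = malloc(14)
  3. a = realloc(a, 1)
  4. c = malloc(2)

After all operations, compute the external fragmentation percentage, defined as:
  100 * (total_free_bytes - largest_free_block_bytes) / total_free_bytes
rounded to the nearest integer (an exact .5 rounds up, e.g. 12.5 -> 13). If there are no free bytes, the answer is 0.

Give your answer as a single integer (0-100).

Answer: 27

Derivation:
Op 1: a = malloc(11) -> a = 0; heap: [0-10 ALLOC][11-46 FREE]
Op 2: b = malloc(14) -> b = 11; heap: [0-10 ALLOC][11-24 ALLOC][25-46 FREE]
Op 3: a = realloc(a, 1) -> a = 0; heap: [0-0 ALLOC][1-10 FREE][11-24 ALLOC][25-46 FREE]
Op 4: c = malloc(2) -> c = 1; heap: [0-0 ALLOC][1-2 ALLOC][3-10 FREE][11-24 ALLOC][25-46 FREE]
Free blocks: [8 22] total_free=30 largest=22 -> 100*(30-22)/30 = 800/30 ≈ 26.667 -> rounds to 27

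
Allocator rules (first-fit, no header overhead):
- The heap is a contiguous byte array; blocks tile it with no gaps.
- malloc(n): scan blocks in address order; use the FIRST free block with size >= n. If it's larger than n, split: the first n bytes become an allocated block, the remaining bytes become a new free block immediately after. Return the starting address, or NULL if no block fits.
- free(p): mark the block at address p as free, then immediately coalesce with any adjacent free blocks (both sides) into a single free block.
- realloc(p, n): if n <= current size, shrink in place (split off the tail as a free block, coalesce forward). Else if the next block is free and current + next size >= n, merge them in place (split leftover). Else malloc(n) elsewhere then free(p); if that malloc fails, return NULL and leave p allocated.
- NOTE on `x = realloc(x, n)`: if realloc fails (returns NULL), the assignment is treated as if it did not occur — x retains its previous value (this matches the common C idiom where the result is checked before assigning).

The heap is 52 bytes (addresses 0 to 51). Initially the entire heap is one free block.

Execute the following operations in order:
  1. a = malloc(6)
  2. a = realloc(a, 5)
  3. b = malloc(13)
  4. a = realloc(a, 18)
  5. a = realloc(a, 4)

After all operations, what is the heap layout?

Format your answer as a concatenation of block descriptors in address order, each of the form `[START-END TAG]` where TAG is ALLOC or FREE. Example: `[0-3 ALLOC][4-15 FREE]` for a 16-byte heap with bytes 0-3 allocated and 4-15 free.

Answer: [0-4 FREE][5-17 ALLOC][18-21 ALLOC][22-51 FREE]

Derivation:
Op 1: a = malloc(6) -> a = 0; heap: [0-5 ALLOC][6-51 FREE]
Op 2: a = realloc(a, 5) -> a = 0; heap: [0-4 ALLOC][5-51 FREE]
Op 3: b = malloc(13) -> b = 5; heap: [0-4 ALLOC][5-17 ALLOC][18-51 FREE]
Op 4: a = realloc(a, 18) -> a = 18; heap: [0-4 FREE][5-17 ALLOC][18-35 ALLOC][36-51 FREE]
Op 5: a = realloc(a, 4) -> a = 18; heap: [0-4 FREE][5-17 ALLOC][18-21 ALLOC][22-51 FREE]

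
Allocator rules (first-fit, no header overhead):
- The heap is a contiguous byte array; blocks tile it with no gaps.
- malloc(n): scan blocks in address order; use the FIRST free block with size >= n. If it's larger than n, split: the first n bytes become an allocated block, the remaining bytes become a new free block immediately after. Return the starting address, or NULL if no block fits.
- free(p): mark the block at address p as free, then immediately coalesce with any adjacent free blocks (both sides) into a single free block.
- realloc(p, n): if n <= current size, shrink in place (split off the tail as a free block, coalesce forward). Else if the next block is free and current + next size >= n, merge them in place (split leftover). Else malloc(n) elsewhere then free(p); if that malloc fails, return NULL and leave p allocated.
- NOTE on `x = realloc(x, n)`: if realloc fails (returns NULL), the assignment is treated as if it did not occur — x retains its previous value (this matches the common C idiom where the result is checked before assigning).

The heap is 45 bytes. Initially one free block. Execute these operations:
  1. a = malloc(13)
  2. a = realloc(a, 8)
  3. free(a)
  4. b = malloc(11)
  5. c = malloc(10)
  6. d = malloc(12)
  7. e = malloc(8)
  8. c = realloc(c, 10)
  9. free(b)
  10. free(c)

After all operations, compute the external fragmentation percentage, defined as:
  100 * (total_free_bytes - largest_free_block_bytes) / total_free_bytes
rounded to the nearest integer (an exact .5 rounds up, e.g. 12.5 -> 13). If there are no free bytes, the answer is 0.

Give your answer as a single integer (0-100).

Op 1: a = malloc(13) -> a = 0; heap: [0-12 ALLOC][13-44 FREE]
Op 2: a = realloc(a, 8) -> a = 0; heap: [0-7 ALLOC][8-44 FREE]
Op 3: free(a) -> (freed a); heap: [0-44 FREE]
Op 4: b = malloc(11) -> b = 0; heap: [0-10 ALLOC][11-44 FREE]
Op 5: c = malloc(10) -> c = 11; heap: [0-10 ALLOC][11-20 ALLOC][21-44 FREE]
Op 6: d = malloc(12) -> d = 21; heap: [0-10 ALLOC][11-20 ALLOC][21-32 ALLOC][33-44 FREE]
Op 7: e = malloc(8) -> e = 33; heap: [0-10 ALLOC][11-20 ALLOC][21-32 ALLOC][33-40 ALLOC][41-44 FREE]
Op 8: c = realloc(c, 10) -> c = 11; heap: [0-10 ALLOC][11-20 ALLOC][21-32 ALLOC][33-40 ALLOC][41-44 FREE]
Op 9: free(b) -> (freed b); heap: [0-10 FREE][11-20 ALLOC][21-32 ALLOC][33-40 ALLOC][41-44 FREE]
Op 10: free(c) -> (freed c); heap: [0-20 FREE][21-32 ALLOC][33-40 ALLOC][41-44 FREE]
Free blocks: [21 4] total_free=25 largest=21 -> 100*(25-21)/25 = 400/25 = 16

Answer: 16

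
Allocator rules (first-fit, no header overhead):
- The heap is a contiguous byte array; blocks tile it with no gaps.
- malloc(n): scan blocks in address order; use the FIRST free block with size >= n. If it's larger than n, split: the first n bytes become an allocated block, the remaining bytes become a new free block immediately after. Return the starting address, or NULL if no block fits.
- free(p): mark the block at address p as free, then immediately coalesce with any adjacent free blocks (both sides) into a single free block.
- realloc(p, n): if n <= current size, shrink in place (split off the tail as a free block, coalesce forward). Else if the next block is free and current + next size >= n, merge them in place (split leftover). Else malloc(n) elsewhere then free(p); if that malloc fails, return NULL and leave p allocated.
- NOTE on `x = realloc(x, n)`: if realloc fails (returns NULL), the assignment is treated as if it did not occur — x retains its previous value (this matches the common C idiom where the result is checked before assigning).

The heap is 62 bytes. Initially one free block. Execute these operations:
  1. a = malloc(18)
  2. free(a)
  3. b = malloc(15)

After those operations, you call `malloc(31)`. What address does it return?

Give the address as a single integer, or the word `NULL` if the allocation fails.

Op 1: a = malloc(18) -> a = 0; heap: [0-17 ALLOC][18-61 FREE]
Op 2: free(a) -> (freed a); heap: [0-61 FREE]
Op 3: b = malloc(15) -> b = 0; heap: [0-14 ALLOC][15-61 FREE]
malloc(31): first-fit scan over [0-14 ALLOC][15-61 FREE] -> 15

Answer: 15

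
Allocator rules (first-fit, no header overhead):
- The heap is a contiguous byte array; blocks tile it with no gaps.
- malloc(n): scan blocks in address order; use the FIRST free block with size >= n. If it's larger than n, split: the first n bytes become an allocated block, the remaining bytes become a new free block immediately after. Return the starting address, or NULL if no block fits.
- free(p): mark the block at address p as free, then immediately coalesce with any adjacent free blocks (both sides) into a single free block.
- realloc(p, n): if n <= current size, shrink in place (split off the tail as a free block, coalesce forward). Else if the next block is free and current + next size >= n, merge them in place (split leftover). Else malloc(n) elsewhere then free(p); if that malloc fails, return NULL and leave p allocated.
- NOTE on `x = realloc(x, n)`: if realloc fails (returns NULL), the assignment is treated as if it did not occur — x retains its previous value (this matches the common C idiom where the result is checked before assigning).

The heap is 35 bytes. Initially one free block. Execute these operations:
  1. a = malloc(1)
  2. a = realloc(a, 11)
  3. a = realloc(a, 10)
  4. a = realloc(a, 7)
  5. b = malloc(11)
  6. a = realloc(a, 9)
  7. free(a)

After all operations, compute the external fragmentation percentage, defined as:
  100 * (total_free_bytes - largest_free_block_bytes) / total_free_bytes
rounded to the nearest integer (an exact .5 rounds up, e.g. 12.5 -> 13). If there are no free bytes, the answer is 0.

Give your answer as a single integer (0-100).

Answer: 29

Derivation:
Op 1: a = malloc(1) -> a = 0; heap: [0-0 ALLOC][1-34 FREE]
Op 2: a = realloc(a, 11) -> a = 0; heap: [0-10 ALLOC][11-34 FREE]
Op 3: a = realloc(a, 10) -> a = 0; heap: [0-9 ALLOC][10-34 FREE]
Op 4: a = realloc(a, 7) -> a = 0; heap: [0-6 ALLOC][7-34 FREE]
Op 5: b = malloc(11) -> b = 7; heap: [0-6 ALLOC][7-17 ALLOC][18-34 FREE]
Op 6: a = realloc(a, 9) -> a = 18; heap: [0-6 FREE][7-17 ALLOC][18-26 ALLOC][27-34 FREE]
Op 7: free(a) -> (freed a); heap: [0-6 FREE][7-17 ALLOC][18-34 FREE]
Free blocks: [7 17] total_free=24 largest=17 -> 100*(24-17)/24 = 700/24 ≈ 29.167 -> rounds to 29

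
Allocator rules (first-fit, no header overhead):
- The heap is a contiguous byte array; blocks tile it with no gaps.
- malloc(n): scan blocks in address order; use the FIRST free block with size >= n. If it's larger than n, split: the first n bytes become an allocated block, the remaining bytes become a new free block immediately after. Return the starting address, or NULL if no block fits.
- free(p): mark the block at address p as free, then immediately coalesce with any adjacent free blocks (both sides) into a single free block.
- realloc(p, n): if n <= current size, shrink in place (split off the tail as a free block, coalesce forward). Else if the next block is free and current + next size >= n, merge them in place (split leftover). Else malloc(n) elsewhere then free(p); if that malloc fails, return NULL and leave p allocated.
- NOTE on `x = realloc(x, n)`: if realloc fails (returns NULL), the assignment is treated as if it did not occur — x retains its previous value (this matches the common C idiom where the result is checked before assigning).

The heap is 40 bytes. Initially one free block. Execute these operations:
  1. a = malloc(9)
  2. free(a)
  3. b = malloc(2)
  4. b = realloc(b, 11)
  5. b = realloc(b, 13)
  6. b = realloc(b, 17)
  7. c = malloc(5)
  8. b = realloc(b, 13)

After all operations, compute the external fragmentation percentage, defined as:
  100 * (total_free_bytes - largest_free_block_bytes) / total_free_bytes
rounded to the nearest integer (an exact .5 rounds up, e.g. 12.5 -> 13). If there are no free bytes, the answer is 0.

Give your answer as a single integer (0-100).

Answer: 18

Derivation:
Op 1: a = malloc(9) -> a = 0; heap: [0-8 ALLOC][9-39 FREE]
Op 2: free(a) -> (freed a); heap: [0-39 FREE]
Op 3: b = malloc(2) -> b = 0; heap: [0-1 ALLOC][2-39 FREE]
Op 4: b = realloc(b, 11) -> b = 0; heap: [0-10 ALLOC][11-39 FREE]
Op 5: b = realloc(b, 13) -> b = 0; heap: [0-12 ALLOC][13-39 FREE]
Op 6: b = realloc(b, 17) -> b = 0; heap: [0-16 ALLOC][17-39 FREE]
Op 7: c = malloc(5) -> c = 17; heap: [0-16 ALLOC][17-21 ALLOC][22-39 FREE]
Op 8: b = realloc(b, 13) -> b = 0; heap: [0-12 ALLOC][13-16 FREE][17-21 ALLOC][22-39 FREE]
Free blocks: [4 18] total_free=22 largest=18 -> 100*(22-18)/22 = 400/22 ≈ 18.182 -> rounds to 18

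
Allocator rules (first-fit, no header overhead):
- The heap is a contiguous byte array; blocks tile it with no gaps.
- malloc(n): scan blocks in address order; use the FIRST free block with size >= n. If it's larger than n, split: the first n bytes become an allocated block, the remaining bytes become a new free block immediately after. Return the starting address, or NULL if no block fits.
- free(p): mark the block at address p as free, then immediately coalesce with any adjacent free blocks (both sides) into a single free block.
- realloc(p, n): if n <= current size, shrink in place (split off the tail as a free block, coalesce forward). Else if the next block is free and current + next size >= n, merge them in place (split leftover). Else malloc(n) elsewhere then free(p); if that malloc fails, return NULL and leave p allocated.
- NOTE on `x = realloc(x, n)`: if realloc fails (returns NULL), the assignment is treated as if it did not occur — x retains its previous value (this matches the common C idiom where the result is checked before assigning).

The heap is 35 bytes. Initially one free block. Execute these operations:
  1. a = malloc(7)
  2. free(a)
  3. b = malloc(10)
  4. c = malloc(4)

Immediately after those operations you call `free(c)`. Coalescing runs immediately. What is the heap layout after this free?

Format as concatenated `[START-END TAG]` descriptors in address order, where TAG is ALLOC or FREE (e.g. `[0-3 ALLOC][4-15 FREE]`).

Answer: [0-9 ALLOC][10-34 FREE]

Derivation:
Op 1: a = malloc(7) -> a = 0; heap: [0-6 ALLOC][7-34 FREE]
Op 2: free(a) -> (freed a); heap: [0-34 FREE]
Op 3: b = malloc(10) -> b = 0; heap: [0-9 ALLOC][10-34 FREE]
Op 4: c = malloc(4) -> c = 10; heap: [0-9 ALLOC][10-13 ALLOC][14-34 FREE]
free(c): c = 10 -> block [10-13 ALLOC]; mark free, coalesce with adjacent free neighbors -> [0-9 ALLOC][10-34 FREE]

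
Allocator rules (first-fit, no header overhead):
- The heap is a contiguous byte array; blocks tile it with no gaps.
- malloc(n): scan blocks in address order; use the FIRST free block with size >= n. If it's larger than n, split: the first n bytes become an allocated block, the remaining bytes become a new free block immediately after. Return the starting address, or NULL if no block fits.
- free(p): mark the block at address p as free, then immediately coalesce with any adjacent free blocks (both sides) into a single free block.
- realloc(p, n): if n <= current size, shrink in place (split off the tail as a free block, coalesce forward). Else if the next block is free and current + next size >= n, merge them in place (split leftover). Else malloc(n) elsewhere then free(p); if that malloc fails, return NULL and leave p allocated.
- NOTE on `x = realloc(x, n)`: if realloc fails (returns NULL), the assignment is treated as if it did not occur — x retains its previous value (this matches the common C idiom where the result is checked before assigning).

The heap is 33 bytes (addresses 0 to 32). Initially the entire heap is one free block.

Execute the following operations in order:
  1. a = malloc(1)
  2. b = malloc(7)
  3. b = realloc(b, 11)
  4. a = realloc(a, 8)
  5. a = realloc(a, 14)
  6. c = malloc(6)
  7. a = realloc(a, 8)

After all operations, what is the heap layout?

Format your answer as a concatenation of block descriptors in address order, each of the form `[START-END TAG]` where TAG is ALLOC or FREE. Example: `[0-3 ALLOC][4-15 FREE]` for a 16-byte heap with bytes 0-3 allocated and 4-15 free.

Answer: [0-0 FREE][1-11 ALLOC][12-19 ALLOC][20-25 FREE][26-31 ALLOC][32-32 FREE]

Derivation:
Op 1: a = malloc(1) -> a = 0; heap: [0-0 ALLOC][1-32 FREE]
Op 2: b = malloc(7) -> b = 1; heap: [0-0 ALLOC][1-7 ALLOC][8-32 FREE]
Op 3: b = realloc(b, 11) -> b = 1; heap: [0-0 ALLOC][1-11 ALLOC][12-32 FREE]
Op 4: a = realloc(a, 8) -> a = 12; heap: [0-0 FREE][1-11 ALLOC][12-19 ALLOC][20-32 FREE]
Op 5: a = realloc(a, 14) -> a = 12; heap: [0-0 FREE][1-11 ALLOC][12-25 ALLOC][26-32 FREE]
Op 6: c = malloc(6) -> c = 26; heap: [0-0 FREE][1-11 ALLOC][12-25 ALLOC][26-31 ALLOC][32-32 FREE]
Op 7: a = realloc(a, 8) -> a = 12; heap: [0-0 FREE][1-11 ALLOC][12-19 ALLOC][20-25 FREE][26-31 ALLOC][32-32 FREE]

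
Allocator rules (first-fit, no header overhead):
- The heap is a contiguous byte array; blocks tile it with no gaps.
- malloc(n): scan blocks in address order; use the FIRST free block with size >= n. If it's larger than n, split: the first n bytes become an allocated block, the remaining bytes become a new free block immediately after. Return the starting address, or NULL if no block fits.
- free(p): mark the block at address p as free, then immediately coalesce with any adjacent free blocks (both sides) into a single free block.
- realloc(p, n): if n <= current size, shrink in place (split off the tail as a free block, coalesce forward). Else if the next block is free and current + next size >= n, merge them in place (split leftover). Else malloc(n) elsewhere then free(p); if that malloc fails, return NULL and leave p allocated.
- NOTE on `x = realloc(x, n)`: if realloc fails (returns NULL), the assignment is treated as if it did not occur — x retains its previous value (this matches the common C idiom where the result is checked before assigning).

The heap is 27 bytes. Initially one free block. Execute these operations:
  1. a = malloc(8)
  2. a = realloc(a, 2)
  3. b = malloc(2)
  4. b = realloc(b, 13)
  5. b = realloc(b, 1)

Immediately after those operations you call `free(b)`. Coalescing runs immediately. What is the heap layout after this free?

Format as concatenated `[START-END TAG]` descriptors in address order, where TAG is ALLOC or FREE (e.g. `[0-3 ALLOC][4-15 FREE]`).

Answer: [0-1 ALLOC][2-26 FREE]

Derivation:
Op 1: a = malloc(8) -> a = 0; heap: [0-7 ALLOC][8-26 FREE]
Op 2: a = realloc(a, 2) -> a = 0; heap: [0-1 ALLOC][2-26 FREE]
Op 3: b = malloc(2) -> b = 2; heap: [0-1 ALLOC][2-3 ALLOC][4-26 FREE]
Op 4: b = realloc(b, 13) -> b = 2; heap: [0-1 ALLOC][2-14 ALLOC][15-26 FREE]
Op 5: b = realloc(b, 1) -> b = 2; heap: [0-1 ALLOC][2-2 ALLOC][3-26 FREE]
free(b): b = 2 -> block [2-2 ALLOC]; mark free, coalesce with adjacent free neighbors -> [0-1 ALLOC][2-26 FREE]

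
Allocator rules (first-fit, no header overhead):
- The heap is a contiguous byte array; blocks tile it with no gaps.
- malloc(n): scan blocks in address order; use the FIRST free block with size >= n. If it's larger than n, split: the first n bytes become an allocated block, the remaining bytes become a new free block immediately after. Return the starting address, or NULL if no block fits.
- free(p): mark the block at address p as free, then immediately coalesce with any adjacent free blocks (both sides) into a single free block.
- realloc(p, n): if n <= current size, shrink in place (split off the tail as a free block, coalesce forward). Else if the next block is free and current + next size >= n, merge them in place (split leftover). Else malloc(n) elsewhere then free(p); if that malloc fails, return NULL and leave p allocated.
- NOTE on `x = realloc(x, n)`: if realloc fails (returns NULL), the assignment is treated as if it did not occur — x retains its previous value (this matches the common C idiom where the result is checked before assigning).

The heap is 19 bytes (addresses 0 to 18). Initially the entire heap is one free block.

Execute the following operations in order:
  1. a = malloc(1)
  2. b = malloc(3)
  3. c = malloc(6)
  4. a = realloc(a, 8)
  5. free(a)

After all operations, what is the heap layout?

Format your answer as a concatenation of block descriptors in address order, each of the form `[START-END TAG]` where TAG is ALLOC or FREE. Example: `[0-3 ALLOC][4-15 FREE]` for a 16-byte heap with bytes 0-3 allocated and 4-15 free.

Op 1: a = malloc(1) -> a = 0; heap: [0-0 ALLOC][1-18 FREE]
Op 2: b = malloc(3) -> b = 1; heap: [0-0 ALLOC][1-3 ALLOC][4-18 FREE]
Op 3: c = malloc(6) -> c = 4; heap: [0-0 ALLOC][1-3 ALLOC][4-9 ALLOC][10-18 FREE]
Op 4: a = realloc(a, 8) -> a = 10; heap: [0-0 FREE][1-3 ALLOC][4-9 ALLOC][10-17 ALLOC][18-18 FREE]
Op 5: free(a) -> (freed a); heap: [0-0 FREE][1-3 ALLOC][4-9 ALLOC][10-18 FREE]

Answer: [0-0 FREE][1-3 ALLOC][4-9 ALLOC][10-18 FREE]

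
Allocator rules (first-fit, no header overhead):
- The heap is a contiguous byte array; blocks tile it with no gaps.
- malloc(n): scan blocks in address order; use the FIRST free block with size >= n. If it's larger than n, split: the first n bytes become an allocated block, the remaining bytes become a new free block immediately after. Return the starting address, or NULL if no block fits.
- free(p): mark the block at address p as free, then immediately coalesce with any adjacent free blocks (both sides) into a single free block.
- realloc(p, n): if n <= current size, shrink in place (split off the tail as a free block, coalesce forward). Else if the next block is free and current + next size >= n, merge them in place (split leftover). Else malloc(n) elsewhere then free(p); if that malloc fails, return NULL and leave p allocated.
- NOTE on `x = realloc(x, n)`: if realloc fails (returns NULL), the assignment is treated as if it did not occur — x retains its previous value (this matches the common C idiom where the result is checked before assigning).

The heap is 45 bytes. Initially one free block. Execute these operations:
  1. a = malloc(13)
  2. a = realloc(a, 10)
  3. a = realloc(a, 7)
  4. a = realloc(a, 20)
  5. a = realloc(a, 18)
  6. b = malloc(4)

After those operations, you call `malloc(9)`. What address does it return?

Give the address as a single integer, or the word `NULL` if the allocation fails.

Op 1: a = malloc(13) -> a = 0; heap: [0-12 ALLOC][13-44 FREE]
Op 2: a = realloc(a, 10) -> a = 0; heap: [0-9 ALLOC][10-44 FREE]
Op 3: a = realloc(a, 7) -> a = 0; heap: [0-6 ALLOC][7-44 FREE]
Op 4: a = realloc(a, 20) -> a = 0; heap: [0-19 ALLOC][20-44 FREE]
Op 5: a = realloc(a, 18) -> a = 0; heap: [0-17 ALLOC][18-44 FREE]
Op 6: b = malloc(4) -> b = 18; heap: [0-17 ALLOC][18-21 ALLOC][22-44 FREE]
malloc(9): first-fit scan over [0-17 ALLOC][18-21 ALLOC][22-44 FREE] -> 22

Answer: 22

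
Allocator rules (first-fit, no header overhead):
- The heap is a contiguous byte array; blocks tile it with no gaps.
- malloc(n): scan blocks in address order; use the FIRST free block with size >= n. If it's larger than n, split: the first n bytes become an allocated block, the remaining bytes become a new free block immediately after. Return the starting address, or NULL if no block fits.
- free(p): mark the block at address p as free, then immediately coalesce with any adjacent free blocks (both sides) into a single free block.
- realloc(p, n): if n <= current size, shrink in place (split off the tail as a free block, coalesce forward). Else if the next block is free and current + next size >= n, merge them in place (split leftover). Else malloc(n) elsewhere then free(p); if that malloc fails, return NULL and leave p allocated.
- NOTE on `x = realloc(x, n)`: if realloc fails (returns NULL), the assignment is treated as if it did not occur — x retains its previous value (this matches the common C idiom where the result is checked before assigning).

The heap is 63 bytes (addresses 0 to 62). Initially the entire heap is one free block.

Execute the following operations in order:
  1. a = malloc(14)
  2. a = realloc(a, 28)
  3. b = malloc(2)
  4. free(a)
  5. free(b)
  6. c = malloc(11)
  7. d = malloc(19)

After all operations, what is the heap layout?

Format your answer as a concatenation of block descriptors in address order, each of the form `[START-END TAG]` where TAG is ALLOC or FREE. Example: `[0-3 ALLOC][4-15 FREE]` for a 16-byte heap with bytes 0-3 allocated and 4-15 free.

Answer: [0-10 ALLOC][11-29 ALLOC][30-62 FREE]

Derivation:
Op 1: a = malloc(14) -> a = 0; heap: [0-13 ALLOC][14-62 FREE]
Op 2: a = realloc(a, 28) -> a = 0; heap: [0-27 ALLOC][28-62 FREE]
Op 3: b = malloc(2) -> b = 28; heap: [0-27 ALLOC][28-29 ALLOC][30-62 FREE]
Op 4: free(a) -> (freed a); heap: [0-27 FREE][28-29 ALLOC][30-62 FREE]
Op 5: free(b) -> (freed b); heap: [0-62 FREE]
Op 6: c = malloc(11) -> c = 0; heap: [0-10 ALLOC][11-62 FREE]
Op 7: d = malloc(19) -> d = 11; heap: [0-10 ALLOC][11-29 ALLOC][30-62 FREE]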